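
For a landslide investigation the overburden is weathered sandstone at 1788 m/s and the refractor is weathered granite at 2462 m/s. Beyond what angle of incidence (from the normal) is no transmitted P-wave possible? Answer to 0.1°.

Critical incidence: sin θ_c = V₁/V₂ = 1788/2462 = 0.7262.
θ_c = arcsin 0.7262 = 46.57°.

46.6°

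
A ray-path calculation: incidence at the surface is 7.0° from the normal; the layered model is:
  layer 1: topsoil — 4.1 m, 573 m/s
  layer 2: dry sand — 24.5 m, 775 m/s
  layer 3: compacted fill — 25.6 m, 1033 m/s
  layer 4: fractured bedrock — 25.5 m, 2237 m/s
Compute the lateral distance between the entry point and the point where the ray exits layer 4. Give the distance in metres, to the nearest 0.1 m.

24.2 m

Apply Snell's law at each interface; in layer i the horizontal offset is hᵢ·tan θᵢ.
Layer 1: θ = 7.00°; offset = 4.1·tan 7.00° = 0.503 m.
Layer 2: sin θ = 775·sin 7.0°/573 = 0.1648, θ = 9.49°; offset = 24.5·tan 9.49° = 4.094 m.
Layer 3: sin θ = 1033·sin 7.0°/573 = 0.2197, θ = 12.69°; offset = 25.6·tan 12.69° = 5.765 m.
Layer 4: sin θ = 2237·sin 7.0°/573 = 0.4758, θ = 28.41°; offset = 25.5·tan 28.41° = 13.794 m.
Σ offsets = 24.157 m.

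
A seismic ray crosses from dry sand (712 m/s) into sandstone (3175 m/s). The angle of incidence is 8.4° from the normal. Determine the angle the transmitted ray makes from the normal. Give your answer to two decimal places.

sin θ₁/V₁ = sin θ₂/V₂ ⇒ sin θ₂ = 3175·sin 8.4°/712 = 3175·0.1461/712 = 0.6514.
θ₂ = arcsin 0.6514 = 40.65° from the normal.

40.65°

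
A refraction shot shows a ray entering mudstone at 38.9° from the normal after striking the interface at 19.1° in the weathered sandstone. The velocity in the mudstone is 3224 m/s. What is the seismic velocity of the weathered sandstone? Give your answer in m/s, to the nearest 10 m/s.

1680 m/s

sin 19.1° = 0.3272; sin 38.9° = 0.6280.
V₁ = V₂·(sin θ₁/sin θ₂) = 3224·(0.3272/0.6280) = 1679.96 m/s.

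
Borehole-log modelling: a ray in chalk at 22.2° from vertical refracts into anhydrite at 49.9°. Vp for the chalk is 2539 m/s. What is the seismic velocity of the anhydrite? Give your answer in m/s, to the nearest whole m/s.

sin 22.2° = 0.3778; sin 49.9° = 0.7649.
V₂ = V₁·(sin θ₂/sin θ₁) = 2539·(0.7649/0.3778) = 5140.09 m/s.

5140 m/s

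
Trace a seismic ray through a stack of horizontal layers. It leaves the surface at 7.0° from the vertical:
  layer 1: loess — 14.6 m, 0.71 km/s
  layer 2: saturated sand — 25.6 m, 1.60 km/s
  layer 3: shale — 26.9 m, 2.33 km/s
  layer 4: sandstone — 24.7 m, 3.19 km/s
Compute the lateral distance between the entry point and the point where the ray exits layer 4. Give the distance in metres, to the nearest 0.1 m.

37.0 m

p = sin θ₁/V₁ = sin 7.0°/0.71 = 1.7165e-01 s/km is conserved through the stack.
Layer 1: θ = 7.00°; offset = 14.6·tan 7.00° = 1.793 m.
Layer 2: sin θ = p·1.60 = 0.2746 → θ = 15.94°; offset = 25.6·tan 15.94° = 7.312 m.
Layer 3: sin θ = p·2.33 = 0.3999 → θ = 23.57°; offset = 26.9·tan 23.57° = 11.738 m.
Layer 4: sin θ = p·3.19 = 0.5476 → θ = 33.20°; offset = 24.7·tan 33.20° = 16.163 m.
Summing the layer offsets gives 37.005 m.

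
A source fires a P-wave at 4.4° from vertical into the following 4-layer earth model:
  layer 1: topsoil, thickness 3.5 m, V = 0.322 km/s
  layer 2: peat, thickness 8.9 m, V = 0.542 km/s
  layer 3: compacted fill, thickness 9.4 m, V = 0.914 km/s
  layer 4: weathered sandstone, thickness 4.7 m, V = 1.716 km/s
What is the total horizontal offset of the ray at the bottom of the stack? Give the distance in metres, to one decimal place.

p = sin θ₁/V₁ = sin 4.4°/0.322 = 2.3826e-01 s/km is conserved through the stack.
Layer 1: θ = 4.40°; offset = 3.5·tan 4.40° = 0.269 m.
Layer 2: sin θ = p·0.542 = 0.1291 → θ = 7.42°; offset = 8.9·tan 7.42° = 1.159 m.
Layer 3: sin θ = p·0.914 = 0.2178 → θ = 12.58°; offset = 9.4·tan 12.58° = 2.097 m.
Layer 4: sin θ = p·1.716 = 0.4089 → θ = 24.13°; offset = 4.7·tan 24.13° = 2.106 m.
Σ offsets = 5.631 m.

5.6 m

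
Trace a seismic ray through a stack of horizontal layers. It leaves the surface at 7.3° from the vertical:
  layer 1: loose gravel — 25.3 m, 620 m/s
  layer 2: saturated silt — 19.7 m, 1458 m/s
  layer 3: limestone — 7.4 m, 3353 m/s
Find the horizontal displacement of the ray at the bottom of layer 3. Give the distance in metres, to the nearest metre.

16 m

Apply Snell's law at each interface; in layer i the horizontal offset is hᵢ·tan θᵢ.
Layer 1: θ = 7.30°; offset = 25.3·tan 7.30° = 3.241 m.
Layer 2: sin θ = 1458·sin 7.3°/620 = 0.2988, θ = 17.39°; offset = 19.7·tan 17.39° = 6.168 m.
Layer 3: sin θ = 3353·sin 7.3°/620 = 0.6872, θ = 43.41°; offset = 7.4·tan 43.41° = 6.999 m.
Σ offsets = 16.409 m.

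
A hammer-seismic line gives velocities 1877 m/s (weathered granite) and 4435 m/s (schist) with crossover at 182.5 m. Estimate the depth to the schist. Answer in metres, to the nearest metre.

x_cross = 2h·√((V₂+V₁)/(V₂−V₁)) → h = x_cross / (2·√((V₂+V₁)/(V₂−V₁))).
√((V₂+V₁)/(V₂−V₁)) = √((4435+1877)/(4435−1877)) = 1.5708.
h = 182.5 / (2·1.5708) = 58.09 m.

58 m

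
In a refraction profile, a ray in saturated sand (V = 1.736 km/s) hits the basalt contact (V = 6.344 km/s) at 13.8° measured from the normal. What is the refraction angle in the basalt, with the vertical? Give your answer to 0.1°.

sin θ₁/V₁ = sin θ₂/V₂ ⇒ sin θ₂ = 6.344·sin 13.8°/1.736 = 6.344·0.2385/1.736 = 0.8717.
θ₂ = sin⁻¹(0.8717) = 60.66° (from vertical).

60.7°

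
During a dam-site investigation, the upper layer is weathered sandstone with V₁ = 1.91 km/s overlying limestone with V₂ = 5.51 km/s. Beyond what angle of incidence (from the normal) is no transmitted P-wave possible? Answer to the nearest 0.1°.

Critical incidence: sin θ_c = V₁/V₂ = 1.91/5.51 = 0.3466.
θ_c = arcsin 0.3466 = 20.28°.

20.3°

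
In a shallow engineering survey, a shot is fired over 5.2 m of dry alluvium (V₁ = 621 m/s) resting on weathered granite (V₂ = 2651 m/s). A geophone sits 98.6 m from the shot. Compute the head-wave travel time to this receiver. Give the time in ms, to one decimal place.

53.5 ms

θ_c = arcsin(V₁/V₂) = arcsin(621/2651) = 13.55°, cos θ_c = 0.9722.
Intercept time tᵢ = 2h cos θ_c / V₁ = 2·5.2·0.9722/621 = 0.01628 s.
t = x/V₂ + tᵢ = 98.6/2651 + 0.01628 = 0.05347 s.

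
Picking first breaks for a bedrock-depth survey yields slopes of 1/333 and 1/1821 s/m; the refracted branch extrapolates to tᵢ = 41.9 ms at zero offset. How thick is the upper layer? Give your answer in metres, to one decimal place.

h = tᵢ·V₁·V₂ / (2·√(V₂²−V₁²)).
√(V₂²−V₁²) = √(1821² − 333²) = 1790.3 m/s.
h = 0.0419 s × 333 × 1821 / (2 × 1790.3) = 7.10 m.

7.1 m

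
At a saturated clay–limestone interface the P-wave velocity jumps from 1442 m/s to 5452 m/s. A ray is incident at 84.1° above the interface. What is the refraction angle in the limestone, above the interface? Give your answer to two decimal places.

Convert to the normal: θ₁ = 90° − 84.1° = 5.9°.
sin θ₁/V₁ = sin θ₂/V₂ ⇒ sin θ₂ = 5452·sin 5.9°/1442 = 5452·0.1028/1442 = 0.3886.
θ₂ = sin⁻¹(0.3886) = 22.87° (from vertical).
From the interface: 90° − 22.87° = 67.13°.

67.13°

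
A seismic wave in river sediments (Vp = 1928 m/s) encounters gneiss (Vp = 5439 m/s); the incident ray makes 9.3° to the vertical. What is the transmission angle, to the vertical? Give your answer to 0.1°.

27.1°

Snell's law: sin θ₂ = (V₂/V₁)·sin θ₁ = (5439/1928)·sin 9.3° = 0.4559.
θ₂ = arcsin 0.4559 = 27.12° from the normal.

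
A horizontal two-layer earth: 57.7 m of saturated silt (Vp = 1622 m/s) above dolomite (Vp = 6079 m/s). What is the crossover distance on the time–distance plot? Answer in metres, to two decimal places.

x_cross = 2h·√((V₂+V₁)/(V₂−V₁)).
(V₂+V₁)/(V₂−V₁) = (6079+1622)/(6079−1622) = 1.7278; √ = 1.3145.
x_cross = 2·57.7·1.3145 = 151.69 m.

151.69 m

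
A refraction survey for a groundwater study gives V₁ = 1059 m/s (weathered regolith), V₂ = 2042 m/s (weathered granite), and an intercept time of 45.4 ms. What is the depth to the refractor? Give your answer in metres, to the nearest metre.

28 m

θ_c = arcsin(1059/2042) = 31.24°; cos θ_c = 0.8550.
tᵢ = 2h cos θ_c/V₁ ⇒ h = tᵢ·V₁/(2 cos θ_c) = 0.0454·1059/(2·0.8550) = 28.12 m.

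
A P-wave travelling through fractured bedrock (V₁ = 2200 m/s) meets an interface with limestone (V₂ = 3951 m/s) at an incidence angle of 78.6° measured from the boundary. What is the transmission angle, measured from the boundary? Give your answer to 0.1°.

69.2°

Angle from the normal: 90° − 78.6° = 11.4°.
Snell's law: sin θ₂ = (V₂/V₁)·sin θ₁ = (3951/2200)·sin 11.4° = 0.3550.
θ₂ = sin⁻¹(0.3550) = 20.79° (from vertical).
From the interface: 90° − 20.79° = 69.21°.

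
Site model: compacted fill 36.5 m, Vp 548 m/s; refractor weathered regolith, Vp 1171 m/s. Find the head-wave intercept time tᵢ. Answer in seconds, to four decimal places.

θ_c = arcsin(V₁/V₂) = arcsin(548/1171) = 27.90°; cos θ_c = 0.8837.
tᵢ = 2h·cos θ_c / V₁ = 2·36.5·0.8837 / 548 = 0.11772 s.

0.1177 s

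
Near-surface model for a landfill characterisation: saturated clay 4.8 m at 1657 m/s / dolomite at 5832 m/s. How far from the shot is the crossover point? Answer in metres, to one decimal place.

x_cross = 2h·√((V₂+V₁)/(V₂−V₁)).
(V₂+V₁)/(V₂−V₁) = (5832+1657)/(5832−1657) = 1.7938; √ = 1.3393.
x_cross = 2·4.8·1.3393 = 12.86 m.

12.9 m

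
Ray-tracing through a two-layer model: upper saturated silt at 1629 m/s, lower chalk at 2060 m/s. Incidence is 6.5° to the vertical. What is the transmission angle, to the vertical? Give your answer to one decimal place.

8.2°

sin θ₁/V₁ = sin θ₂/V₂ ⇒ sin θ₂ = 2060·sin 6.5°/1629 = 2060·0.1132/1629 = 0.1432.
θ₂ = sin⁻¹(0.1432) = 8.23° (from vertical).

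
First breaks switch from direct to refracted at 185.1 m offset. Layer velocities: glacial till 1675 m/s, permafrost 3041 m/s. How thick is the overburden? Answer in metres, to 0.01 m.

x_cross = 2h·√((V₂+V₁)/(V₂−V₁)) → h = x_cross / (2·√((V₂+V₁)/(V₂−V₁))).
√((V₂+V₁)/(V₂−V₁)) = √((3041+1675)/(3041−1675)) = 1.8581.
h = 185.1 / (2·1.8581) = 49.81 m.

49.81 m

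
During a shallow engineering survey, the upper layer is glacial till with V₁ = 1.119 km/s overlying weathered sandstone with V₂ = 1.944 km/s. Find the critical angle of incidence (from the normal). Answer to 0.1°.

35.1°

Critical incidence: sin θ_c = V₁/V₂ = 1.119/1.944 = 0.5756.
θ_c = arcsin 0.5756 = 35.14°.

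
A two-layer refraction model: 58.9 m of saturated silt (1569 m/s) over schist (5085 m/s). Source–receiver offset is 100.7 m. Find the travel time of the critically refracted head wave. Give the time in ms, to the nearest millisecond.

t = x/V₂ + 2h·√(V₂²−V₁²)/(V₁V₂).
√(V₂²−V₁²) = √(5085²−1569²) = 4836.9 m/s; delay term = 2·58.9·4836.9/(1569·5085) = 0.07142 s.
t = 100.7/5085 + 0.07142 = 0.09122 s.

91 ms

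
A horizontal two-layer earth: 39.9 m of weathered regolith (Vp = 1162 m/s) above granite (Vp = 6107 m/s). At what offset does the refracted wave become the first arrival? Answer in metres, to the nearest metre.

θ_c = arcsin(1162/6107) = 10.97°, so cos θ_c = 0.9817 and tᵢ = 2h cos θ_c/V₁ = 0.0674 s.
At crossover x/V₁ = x/V₂ + tᵢ ⇒ x = tᵢ/(1/V₁ − 1/V₂) = 0.06742/(8.6059e-04 − 1.6375e-04) = 96.75 m.

97 m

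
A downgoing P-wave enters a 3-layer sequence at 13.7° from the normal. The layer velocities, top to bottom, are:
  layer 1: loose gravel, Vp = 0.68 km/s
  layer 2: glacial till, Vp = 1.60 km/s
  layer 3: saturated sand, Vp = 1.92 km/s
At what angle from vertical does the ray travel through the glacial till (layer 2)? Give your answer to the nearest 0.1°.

Ray parameter p = sin 13.7° / 0.68 = 3.4829e-01 s/km.
sin θ_2 = p·V_2 = 3.4829e-01 × 1.60 = 0.5573.
θ_2 = 33.87° from the vertical.

33.9°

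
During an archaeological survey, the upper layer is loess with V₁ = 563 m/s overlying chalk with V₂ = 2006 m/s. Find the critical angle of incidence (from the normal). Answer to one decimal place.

16.3°

Critical incidence: sin θ_c = V₁/V₂ = 563/2006 = 0.2807.
θ_c = arcsin 0.2807 = 16.30°.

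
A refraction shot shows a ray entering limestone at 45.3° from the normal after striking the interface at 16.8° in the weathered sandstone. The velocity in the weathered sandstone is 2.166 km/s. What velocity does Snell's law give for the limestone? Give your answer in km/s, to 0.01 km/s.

5.33 km/s

sin 16.8° = 0.2890; sin 45.3° = 0.7108.
V₂ = V₁·(sin θ₂/sin θ₁) = 2.166·(0.7108/0.2890) = 5.33 km/s.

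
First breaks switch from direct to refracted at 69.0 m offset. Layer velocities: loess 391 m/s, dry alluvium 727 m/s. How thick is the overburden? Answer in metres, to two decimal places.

18.91 m

h = (x_cross/2)·√((V₂−V₁)/(V₂+V₁)).
(V₂−V₁)/(V₂+V₁) = (727−391)/(727+391) = 0.3005; √ = 0.5482.
h = (69.0/2)·0.5482 = 18.91 m.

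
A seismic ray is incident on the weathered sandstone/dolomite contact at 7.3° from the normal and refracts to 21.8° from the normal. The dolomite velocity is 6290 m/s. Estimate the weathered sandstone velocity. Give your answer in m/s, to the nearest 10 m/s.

sin 7.3° = 0.1271; sin 21.8° = 0.3714.
V₁ = V₂·(sin θ₁/sin θ₂) = 6290·(0.1271/0.3714) = 2152.14 m/s.

2150 m/s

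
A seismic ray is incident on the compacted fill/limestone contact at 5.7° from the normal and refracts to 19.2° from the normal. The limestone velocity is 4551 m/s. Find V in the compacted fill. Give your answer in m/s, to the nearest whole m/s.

1374 m/s

Snell's law: sin 5.7°/V₁ = sin 19.2°/V₂.
V₁ = V₂·sin 5.7°/sin 19.2° = 4551 × 0.3020 = 1374.43 m/s.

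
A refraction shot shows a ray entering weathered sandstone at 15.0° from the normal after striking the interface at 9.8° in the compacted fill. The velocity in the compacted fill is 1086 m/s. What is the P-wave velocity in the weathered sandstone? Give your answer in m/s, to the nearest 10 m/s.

sin 9.8° = 0.1702; sin 15.0° = 0.2588.
V₂ = V₁·(sin θ₂/sin θ₁) = 1086·(0.2588/0.1702) = 1651.36 m/s.

1650 m/s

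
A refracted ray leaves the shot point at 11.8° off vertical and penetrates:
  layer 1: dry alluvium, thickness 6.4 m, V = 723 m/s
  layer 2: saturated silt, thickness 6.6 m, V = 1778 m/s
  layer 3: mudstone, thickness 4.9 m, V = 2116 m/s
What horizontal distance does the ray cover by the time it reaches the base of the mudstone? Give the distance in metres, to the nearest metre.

9 m

Apply Snell's law at each interface; in layer i the horizontal offset is hᵢ·tan θᵢ.
Layer 1: θ = 11.80°; offset = 6.4·tan 11.80° = 1.337 m.
Layer 2: sin θ = 1778·sin 11.8°/723 = 0.5029, θ = 30.19°; offset = 6.6·tan 30.19° = 3.840 m.
Layer 3: sin θ = 2116·sin 11.8°/723 = 0.5985, θ = 36.76°; offset = 4.9·tan 36.76° = 3.661 m.
Σ offsets = 8.838 m.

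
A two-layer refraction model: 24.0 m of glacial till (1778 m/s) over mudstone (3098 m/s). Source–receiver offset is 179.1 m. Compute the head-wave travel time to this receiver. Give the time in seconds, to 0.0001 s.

0.0799 s

θ_c = arcsin(V₁/V₂) = arcsin(1778/3098) = 35.02°, cos θ_c = 0.8189.
Intercept time tᵢ = 2h cos θ_c / V₁ = 2·24.0·0.8189/1778 = 0.02211 s.
t = x/V₂ + tᵢ = 179.1/3098 + 0.02211 = 0.07992 s.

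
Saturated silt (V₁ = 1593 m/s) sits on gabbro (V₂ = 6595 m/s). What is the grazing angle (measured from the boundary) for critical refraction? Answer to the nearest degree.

76°

Critical incidence: sin θ_c = V₁/V₂ = 1593/6595 = 0.2415.
θ_c = arcsin 0.2415 = 13.98°.
Measured from the interface: 90° − 13.98° = 76.02°.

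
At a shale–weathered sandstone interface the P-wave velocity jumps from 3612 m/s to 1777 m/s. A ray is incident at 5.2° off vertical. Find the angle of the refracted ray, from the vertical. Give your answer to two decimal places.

2.56°

sin θ₁/V₁ = sin θ₂/V₂ ⇒ sin θ₂ = 1777·sin 5.2°/3612 = 1777·0.0906/3612 = 0.0446.
θ₂ = arcsin 0.0446 = 2.56° from the normal.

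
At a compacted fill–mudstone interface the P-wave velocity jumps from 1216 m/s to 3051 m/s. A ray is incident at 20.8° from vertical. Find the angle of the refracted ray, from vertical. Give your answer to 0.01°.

Snell's law: sin θ₂ = (V₂/V₁)·sin θ₁ = (3051/1216)·sin 20.8° = 0.8910.
θ₂ = arcsin 0.8910 = 63.00° from the normal.

63.00°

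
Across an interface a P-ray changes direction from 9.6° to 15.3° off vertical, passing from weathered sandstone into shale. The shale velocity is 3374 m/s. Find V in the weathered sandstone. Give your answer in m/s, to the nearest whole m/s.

2132 m/s

sin 9.6° = 0.1668; sin 15.3° = 0.2639.
V₁ = V₂·(sin θ₁/sin θ₂) = 3374·(0.1668/0.2639) = 2132.38 m/s.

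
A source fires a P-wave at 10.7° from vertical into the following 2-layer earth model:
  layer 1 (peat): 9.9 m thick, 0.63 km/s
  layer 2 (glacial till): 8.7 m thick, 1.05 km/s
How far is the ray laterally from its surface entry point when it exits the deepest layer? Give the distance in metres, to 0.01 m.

Apply Snell's law at each interface; in layer i the horizontal offset is hᵢ·tan θᵢ.
Layer 1: θ = 10.70°; offset = 9.9·tan 10.70° = 1.8706 m.
Layer 2: sin θ = 1.05·sin 10.7°/0.63 = 0.3094, θ = 18.03°; offset = 8.7·tan 18.03° = 2.8311 m.
Σ offsets = 4.7017 m.

4.70 m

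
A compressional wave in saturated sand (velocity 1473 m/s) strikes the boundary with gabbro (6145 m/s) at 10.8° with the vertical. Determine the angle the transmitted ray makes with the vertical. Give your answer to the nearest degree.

51°

sin θ₁/V₁ = sin θ₂/V₂ ⇒ sin θ₂ = 6145·sin 10.8°/1473 = 6145·0.1874/1473 = 0.7817.
θ₂ = arcsin 0.7817 = 51.42° from the normal.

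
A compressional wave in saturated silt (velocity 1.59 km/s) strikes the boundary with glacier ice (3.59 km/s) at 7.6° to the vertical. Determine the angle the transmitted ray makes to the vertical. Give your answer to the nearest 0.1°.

Snell's law: sin θ₂ = (V₂/V₁)·sin θ₁ = (3.59/1.59)·sin 7.6° = 0.2986.
θ₂ = arcsin 0.2986 = 17.37° from the normal.

17.4°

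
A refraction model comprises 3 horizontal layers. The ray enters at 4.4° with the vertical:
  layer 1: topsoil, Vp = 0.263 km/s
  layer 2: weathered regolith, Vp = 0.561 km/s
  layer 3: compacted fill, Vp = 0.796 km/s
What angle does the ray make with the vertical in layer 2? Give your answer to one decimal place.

Snell's law across each interface conserves sin θ / V, so sin θ_2 = V_2·sin θ₁/V₁.
sin θ_2 = 0.561 × sin 4.4° / 0.263 = 0.1636.
θ_2 = 9.42° from the vertical.

9.4°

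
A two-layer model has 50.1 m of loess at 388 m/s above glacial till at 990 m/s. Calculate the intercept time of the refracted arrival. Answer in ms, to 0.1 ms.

237.6 ms

θ_c = arcsin(V₁/V₂) = arcsin(388/990) = 23.07°; cos θ_c = 0.9200.
tᵢ = 2h·cos θ_c / V₁ = 2·50.1·0.9200 / 388 = 0.23759 s.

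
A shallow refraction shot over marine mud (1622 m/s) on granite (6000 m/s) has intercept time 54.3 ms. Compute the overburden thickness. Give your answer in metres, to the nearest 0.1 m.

h = tᵢ·V₁·V₂ / (2·√(V₂²−V₁²)).
√(V₂²−V₁²) = √(6000² − 1622²) = 5776.6 m/s.
h = 0.0543 s × 1622 × 6000 / (2 × 5776.6) = 45.74 m.

45.7 m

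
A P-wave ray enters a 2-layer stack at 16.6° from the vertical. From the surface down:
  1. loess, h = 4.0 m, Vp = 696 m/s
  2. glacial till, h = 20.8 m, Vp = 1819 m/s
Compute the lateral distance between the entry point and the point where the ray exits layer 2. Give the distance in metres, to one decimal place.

24.5 m

Apply Snell's law at each interface; in layer i the horizontal offset is hᵢ·tan θᵢ.
Layer 1: θ = 16.60°; offset = 4.0·tan 16.60° = 1.192 m.
Layer 2: sin θ = 1819·sin 16.6°/696 = 0.7466, θ = 48.30°; offset = 20.8·tan 48.30° = 23.346 m.
Summing the layer offsets gives 24.539 m.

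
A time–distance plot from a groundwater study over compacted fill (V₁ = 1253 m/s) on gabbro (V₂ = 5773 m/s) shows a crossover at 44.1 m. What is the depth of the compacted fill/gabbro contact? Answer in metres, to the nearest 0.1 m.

17.7 m

x_cross = 2h·√((V₂+V₁)/(V₂−V₁)) → h = x_cross / (2·√((V₂+V₁)/(V₂−V₁))).
√((V₂+V₁)/(V₂−V₁)) = √((5773+1253)/(5773−1253)) = 1.2468.
h = 44.1 / (2·1.2468) = 17.69 m.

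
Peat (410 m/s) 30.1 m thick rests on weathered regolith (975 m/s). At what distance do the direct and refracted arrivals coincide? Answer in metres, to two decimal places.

94.25 m

x_cross = 2h·√((V₂+V₁)/(V₂−V₁)).
(V₂+V₁)/(V₂−V₁) = (975+410)/(975−410) = 2.4513; √ = 1.5657.
x_cross = 2·30.1·1.5657 = 94.25 m.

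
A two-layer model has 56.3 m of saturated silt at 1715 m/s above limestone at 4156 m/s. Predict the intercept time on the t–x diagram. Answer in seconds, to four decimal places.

0.0598 s

θ_c = arcsin(V₁/V₂) = arcsin(1715/4156) = 24.37°; cos θ_c = 0.9109.
tᵢ = 2h·cos θ_c / V₁ = 2·56.3·0.9109 / 1715 = 0.05981 s.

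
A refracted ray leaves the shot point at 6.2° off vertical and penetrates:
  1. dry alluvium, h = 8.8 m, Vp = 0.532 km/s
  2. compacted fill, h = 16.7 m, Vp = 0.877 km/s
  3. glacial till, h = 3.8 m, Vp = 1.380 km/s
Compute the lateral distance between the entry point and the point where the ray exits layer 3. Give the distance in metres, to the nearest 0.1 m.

p = sin θ₁/V₁ = sin 6.2°/0.532 = 2.0301e-01 s/km is conserved through the stack.
Layer 1: θ = 6.20°; offset = 8.8·tan 6.20° = 0.956 m.
Layer 2: sin θ = p·0.877 = 0.1780 → θ = 10.26°; offset = 16.7·tan 10.26° = 3.021 m.
Layer 3: sin θ = p·1.380 = 0.2801 → θ = 16.27°; offset = 3.8·tan 16.27° = 1.109 m.
Total horizontal offset = 5.086 m.

5.1 m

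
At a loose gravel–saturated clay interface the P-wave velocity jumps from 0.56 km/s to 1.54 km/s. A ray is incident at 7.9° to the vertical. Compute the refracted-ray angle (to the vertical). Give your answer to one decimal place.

Snell's law: sin θ₂ = (V₂/V₁)·sin θ₁ = (1.54/0.56)·sin 7.9° = 0.3780.
θ₂ = arcsin 0.3780 = 22.21° from the normal.

22.2°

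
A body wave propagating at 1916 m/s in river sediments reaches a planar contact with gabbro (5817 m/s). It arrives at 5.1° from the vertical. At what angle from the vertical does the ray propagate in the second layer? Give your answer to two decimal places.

sin θ₁/V₁ = sin θ₂/V₂ ⇒ sin θ₂ = 5817·sin 5.1°/1916 = 5817·0.0889/1916 = 0.2699.
θ₂ = arcsin 0.2699 = 15.66° from the normal.

15.66°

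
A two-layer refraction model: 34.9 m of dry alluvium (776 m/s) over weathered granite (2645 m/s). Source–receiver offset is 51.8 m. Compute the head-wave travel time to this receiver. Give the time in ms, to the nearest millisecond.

106 ms

t = x/V₂ + 2h·√(V₂²−V₁²)/(V₁V₂).
√(V₂²−V₁²) = √(2645²−776²) = 2528.6 m/s; delay term = 2·34.9·2528.6/(776·2645) = 0.08599 s.
t = 51.8/2645 + 0.08599 = 0.10557 s.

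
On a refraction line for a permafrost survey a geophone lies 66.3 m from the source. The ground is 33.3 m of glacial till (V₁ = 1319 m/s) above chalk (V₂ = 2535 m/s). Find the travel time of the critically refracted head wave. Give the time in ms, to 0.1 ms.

69.3 ms

θ_c = arcsin(V₁/V₂) = arcsin(1319/2535) = 31.35°, cos θ_c = 0.8540.
Intercept time tᵢ = 2h cos θ_c / V₁ = 2·33.3·0.8540/1319 = 0.04312 s.
t = x/V₂ + tᵢ = 66.3/2535 + 0.04312 = 0.06927 s.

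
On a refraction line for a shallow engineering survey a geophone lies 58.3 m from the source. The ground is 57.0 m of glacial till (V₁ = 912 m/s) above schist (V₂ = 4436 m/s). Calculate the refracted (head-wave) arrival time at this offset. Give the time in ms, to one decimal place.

θ_c = arcsin(V₁/V₂) = arcsin(912/4436) = 11.86°, cos θ_c = 0.9786.
Intercept time tᵢ = 2h cos θ_c / V₁ = 2·57.0·0.9786/912 = 0.12233 s.
t = x/V₂ + tᵢ = 58.3/4436 + 0.12233 = 0.13547 s.

135.5 ms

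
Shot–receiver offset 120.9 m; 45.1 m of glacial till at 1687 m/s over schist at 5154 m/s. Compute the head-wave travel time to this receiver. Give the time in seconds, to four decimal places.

0.0740 s

t = x/V₂ + 2h·√(V₂²−V₁²)/(V₁V₂).
√(V₂²−V₁²) = √(5154²−1687²) = 4870.1 m/s; delay term = 2·45.1·4870.1/(1687·5154) = 0.05052 s.
t = 120.9/5154 + 0.05052 = 0.07398 s.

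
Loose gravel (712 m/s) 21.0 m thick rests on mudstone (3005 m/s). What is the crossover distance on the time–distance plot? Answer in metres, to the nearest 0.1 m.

x_cross = 2h·√((V₂+V₁)/(V₂−V₁)).
(V₂+V₁)/(V₂−V₁) = (3005+712)/(3005−712) = 1.6210; √ = 1.2732.
x_cross = 2·21.0·1.2732 = 53.47 m.

53.5 m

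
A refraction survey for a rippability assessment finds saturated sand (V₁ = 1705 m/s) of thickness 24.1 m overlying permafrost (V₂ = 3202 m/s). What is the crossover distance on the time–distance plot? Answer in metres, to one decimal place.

θ_c = arcsin(1705/3202) = 32.17°, so cos θ_c = 0.8464 and tᵢ = 2h cos θ_c/V₁ = 0.0239 s.
At crossover x/V₁ = x/V₂ + tᵢ ⇒ x = tᵢ/(1/V₁ − 1/V₂) = 0.02393/(5.8651e-04 − 3.1230e-04) = 87.27 m.

87.3 m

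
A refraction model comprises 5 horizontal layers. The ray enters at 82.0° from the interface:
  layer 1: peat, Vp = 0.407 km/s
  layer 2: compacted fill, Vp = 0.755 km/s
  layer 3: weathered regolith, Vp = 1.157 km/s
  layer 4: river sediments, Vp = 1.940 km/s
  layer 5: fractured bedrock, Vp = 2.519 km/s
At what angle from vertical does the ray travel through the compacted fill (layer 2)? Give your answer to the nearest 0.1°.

15.0°

From the normal: θ₁ = 90° − 82.0° = 8.0°.
Ray parameter p = sin 8.0° / 0.407 = 3.4195e-01 s/km.
sin θ_2 = p·V_2 = 3.4195e-01 × 0.755 = 0.2582.
θ_2 = 14.96° from the vertical.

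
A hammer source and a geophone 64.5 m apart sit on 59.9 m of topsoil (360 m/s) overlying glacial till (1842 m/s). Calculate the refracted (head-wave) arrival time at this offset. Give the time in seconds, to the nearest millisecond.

0.361 s

t = x/V₂ + 2h·√(V₂²−V₁²)/(V₁V₂).
√(V₂²−V₁²) = √(1842²−360²) = 1806.5 m/s; delay term = 2·59.9·1806.5/(360·1842) = 0.32636 s.
t = 64.5/1842 + 0.32636 = 0.36138 s.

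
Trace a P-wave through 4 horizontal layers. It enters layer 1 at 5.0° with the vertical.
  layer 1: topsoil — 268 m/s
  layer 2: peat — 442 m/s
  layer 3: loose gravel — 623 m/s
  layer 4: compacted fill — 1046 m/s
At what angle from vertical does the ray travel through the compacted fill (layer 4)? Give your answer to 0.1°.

Ray parameter p = sin 5.0° / 268 = 3.2521e-04 s/m.
sin θ_4 = p·V_4 = 3.2521e-04 × 1046 = 0.3402.
θ_4 = 19.89° from the vertical.

19.9°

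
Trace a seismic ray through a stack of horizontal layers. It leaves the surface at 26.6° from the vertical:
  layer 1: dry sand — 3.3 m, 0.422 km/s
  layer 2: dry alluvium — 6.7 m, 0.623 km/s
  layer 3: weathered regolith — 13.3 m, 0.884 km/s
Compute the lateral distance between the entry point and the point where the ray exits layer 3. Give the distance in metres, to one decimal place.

43.5 m

p = sin θ₁/V₁ = sin 26.6°/0.422 = 1.0610e+00 s/km is conserved through the stack.
Layer 1: θ = 26.60°; offset = 3.3·tan 26.60° = 1.653 m.
Layer 2: sin θ = p·0.623 = 0.6610 → θ = 41.38°; offset = 6.7·tan 41.38° = 5.902 m.
Layer 3: sin θ = p·0.884 = 0.9380 → θ = 69.71°; offset = 13.3·tan 69.71° = 35.977 m.
Σ offsets = 43.532 m.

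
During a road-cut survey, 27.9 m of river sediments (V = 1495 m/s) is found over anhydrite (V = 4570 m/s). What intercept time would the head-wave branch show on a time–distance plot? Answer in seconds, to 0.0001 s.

θ_c = arcsin(V₁/V₂) = arcsin(1495/4570) = 19.09°; cos θ_c = 0.9450.
tᵢ = 2h·cos θ_c / V₁ = 2·27.9·0.9450 / 1495 = 0.03527 s.

0.0353 s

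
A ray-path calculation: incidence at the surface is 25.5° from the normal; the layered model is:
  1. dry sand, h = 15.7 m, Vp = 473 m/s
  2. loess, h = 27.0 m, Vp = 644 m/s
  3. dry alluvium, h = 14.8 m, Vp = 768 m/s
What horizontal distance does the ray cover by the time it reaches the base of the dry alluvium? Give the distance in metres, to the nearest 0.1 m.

p = sin θ₁/V₁ = sin 25.5°/473 = 9.1017e-04 s/m is conserved through the stack.
Layer 1: θ = 25.50°; offset = 15.7·tan 25.50° = 7.489 m.
Layer 2: sin θ = p·644 = 0.5862 → θ = 35.88°; offset = 27.0·tan 35.88° = 19.533 m.
Layer 3: sin θ = p·768 = 0.6990 → θ = 44.35°; offset = 14.8·tan 44.35° = 14.467 m.
Σ offsets = 41.489 m.

41.5 m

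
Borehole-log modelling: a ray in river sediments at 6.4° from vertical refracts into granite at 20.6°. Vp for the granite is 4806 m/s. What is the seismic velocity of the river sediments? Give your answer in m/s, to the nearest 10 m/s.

Snell's law: sin 6.4°/V₁ = sin 20.6°/V₂.
V₁ = V₂·sin 6.4°/sin 20.6° = 4806 × 0.3168 = 1522.62 m/s.

1520 m/s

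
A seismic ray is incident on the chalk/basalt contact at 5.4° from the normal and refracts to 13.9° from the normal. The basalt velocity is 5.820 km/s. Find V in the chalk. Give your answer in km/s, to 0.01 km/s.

Snell's law: sin 5.4°/V₁ = sin 13.9°/V₂.
V₁ = V₂·sin 5.4°/sin 13.9° = 5.820 × 0.3917 = 2.28 km/s.

2.28 km/s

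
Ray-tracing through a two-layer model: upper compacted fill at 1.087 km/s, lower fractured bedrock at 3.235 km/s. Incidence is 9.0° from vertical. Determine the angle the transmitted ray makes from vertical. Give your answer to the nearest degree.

sin θ₁/V₁ = sin θ₂/V₂ ⇒ sin θ₂ = 3.235·sin 9.0°/1.087 = 3.235·0.1564/1.087 = 0.4656.
θ₂ = arcsin 0.4656 = 27.75° from the normal.

28°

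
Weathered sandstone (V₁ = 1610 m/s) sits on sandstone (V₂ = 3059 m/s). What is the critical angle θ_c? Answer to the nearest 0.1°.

Critical incidence: sin θ_c = V₁/V₂ = 1610/3059 = 0.5263.
θ_c = arcsin 0.5263 = 31.76°.

31.8°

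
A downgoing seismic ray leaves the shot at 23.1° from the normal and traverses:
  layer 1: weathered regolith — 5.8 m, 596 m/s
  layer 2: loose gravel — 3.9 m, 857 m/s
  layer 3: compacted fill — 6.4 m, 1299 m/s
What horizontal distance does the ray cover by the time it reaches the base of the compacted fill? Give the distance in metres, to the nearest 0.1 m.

15.7 m

Apply Snell's law at each interface; in layer i the horizontal offset is hᵢ·tan θᵢ.
Layer 1: θ = 23.10°; offset = 5.8·tan 23.10° = 2.474 m.
Layer 2: sin θ = 857·sin 23.1°/596 = 0.5641, θ = 34.34°; offset = 3.9·tan 34.34° = 2.665 m.
Layer 3: sin θ = 1299·sin 23.1°/596 = 0.8551, θ = 58.77°; offset = 6.4·tan 58.77° = 10.556 m.
Σ offsets = 15.695 m.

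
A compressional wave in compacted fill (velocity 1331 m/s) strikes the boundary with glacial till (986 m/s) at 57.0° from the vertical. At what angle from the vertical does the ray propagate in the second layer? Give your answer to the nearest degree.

38°

Snell's law: sin θ₂ = (V₂/V₁)·sin θ₁ = (986/1331)·sin 57.0° = 0.6213.
θ₂ = sin⁻¹(0.6213) = 38.41° (from vertical).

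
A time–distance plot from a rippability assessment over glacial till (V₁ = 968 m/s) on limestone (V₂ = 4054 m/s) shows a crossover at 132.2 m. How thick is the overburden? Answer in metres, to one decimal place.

x_cross = 2h·√((V₂+V₁)/(V₂−V₁)) → h = x_cross / (2·√((V₂+V₁)/(V₂−V₁))).
√((V₂+V₁)/(V₂−V₁)) = √((4054+968)/(4054−968)) = 1.2757.
h = 132.2 / (2·1.2757) = 51.82 m.

51.8 m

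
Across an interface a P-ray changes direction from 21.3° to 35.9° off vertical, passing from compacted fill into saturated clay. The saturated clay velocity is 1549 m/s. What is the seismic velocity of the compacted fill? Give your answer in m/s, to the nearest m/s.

Snell's law: sin 21.3°/V₁ = sin 35.9°/V₂.
V₁ = V₂·sin 21.3°/sin 35.9° = 1549 × 0.6195 = 959.59 m/s.

960 m/s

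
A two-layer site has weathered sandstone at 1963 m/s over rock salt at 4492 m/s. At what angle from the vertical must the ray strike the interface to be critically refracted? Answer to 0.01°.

25.91°

Critical incidence: sin θ_c = V₁/V₂ = 1963/4492 = 0.4370.
θ_c = arcsin 0.4370 = 25.91°.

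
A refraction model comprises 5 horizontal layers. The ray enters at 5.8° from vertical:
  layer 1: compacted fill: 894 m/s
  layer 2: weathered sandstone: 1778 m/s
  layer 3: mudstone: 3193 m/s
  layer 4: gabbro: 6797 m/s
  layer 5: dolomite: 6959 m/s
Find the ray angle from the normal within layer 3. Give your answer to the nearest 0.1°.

Snell's law across each interface conserves sin θ / V, so sin θ_3 = V_3·sin θ₁/V₁.
sin θ_3 = 3193 × sin 5.8° / 894 = 0.3609.
θ_3 = 21.16° from the vertical.

21.2°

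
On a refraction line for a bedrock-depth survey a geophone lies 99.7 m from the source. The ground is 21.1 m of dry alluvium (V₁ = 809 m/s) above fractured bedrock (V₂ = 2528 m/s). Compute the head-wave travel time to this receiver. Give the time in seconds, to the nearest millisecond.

0.089 s

θ_c = arcsin(V₁/V₂) = arcsin(809/2528) = 18.66°, cos θ_c = 0.9474.
Intercept time tᵢ = 2h cos θ_c / V₁ = 2·21.1·0.9474/809 = 0.04942 s.
t = x/V₂ + tᵢ = 99.7/2528 + 0.04942 = 0.08886 s.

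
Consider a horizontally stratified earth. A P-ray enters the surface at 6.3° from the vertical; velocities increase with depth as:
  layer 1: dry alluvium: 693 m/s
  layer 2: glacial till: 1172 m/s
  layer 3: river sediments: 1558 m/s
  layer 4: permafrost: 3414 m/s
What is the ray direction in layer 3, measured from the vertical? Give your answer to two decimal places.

14.28°

Snell's law across each interface conserves sin θ / V, so sin θ_3 = V_3·sin θ₁/V₁.
sin θ_3 = 1558 × sin 6.3° / 693 = 0.2467.
θ_3 = arcsin 0.2467 = 14.28°.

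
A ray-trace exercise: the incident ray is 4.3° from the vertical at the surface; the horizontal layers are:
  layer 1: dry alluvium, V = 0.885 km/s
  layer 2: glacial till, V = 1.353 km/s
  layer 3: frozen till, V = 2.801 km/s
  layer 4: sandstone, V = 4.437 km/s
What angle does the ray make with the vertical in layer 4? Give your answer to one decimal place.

22.1°

Snell's law across each interface conserves sin θ / V, so sin θ_4 = V_4·sin θ₁/V₁.
sin θ_4 = 4.437 × sin 4.3° / 0.885 = 0.3759.
θ_4 = 22.08° from the vertical.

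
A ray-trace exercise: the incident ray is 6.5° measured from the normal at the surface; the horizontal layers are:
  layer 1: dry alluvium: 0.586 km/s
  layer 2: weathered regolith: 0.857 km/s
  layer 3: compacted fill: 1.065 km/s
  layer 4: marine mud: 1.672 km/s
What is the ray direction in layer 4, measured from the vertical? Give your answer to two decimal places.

Ray parameter p = sin 6.5° / 0.586 = 1.9318e-01 s/km.
sin θ_4 = p·V_4 = 1.9318e-01 × 1.672 = 0.3230.
θ_4 = arcsin 0.3230 = 18.84°.

18.84°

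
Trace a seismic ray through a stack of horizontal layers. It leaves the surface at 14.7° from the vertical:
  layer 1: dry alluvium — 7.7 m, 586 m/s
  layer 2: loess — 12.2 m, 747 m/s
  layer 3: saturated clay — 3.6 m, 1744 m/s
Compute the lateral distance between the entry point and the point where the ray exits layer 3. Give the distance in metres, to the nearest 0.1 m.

10.3 m

p = sin θ₁/V₁ = sin 14.7°/586 = 4.3303e-04 s/m is conserved through the stack.
Layer 1: θ = 14.70°; offset = 7.7·tan 14.70° = 2.020 m.
Layer 2: sin θ = p·747 = 0.3235 → θ = 18.87°; offset = 12.2·tan 18.87° = 4.171 m.
Layer 3: sin θ = p·1744 = 0.7552 → θ = 49.04°; offset = 3.6·tan 49.04° = 4.148 m.
Total horizontal offset = 10.338 m.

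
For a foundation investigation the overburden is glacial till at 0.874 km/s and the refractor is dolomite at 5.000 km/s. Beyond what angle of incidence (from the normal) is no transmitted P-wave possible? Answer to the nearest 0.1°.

Critical incidence: sin θ_c = V₁/V₂ = 0.874/5.000 = 0.1748.
θ_c = arcsin 0.1748 = 10.07°.

10.1°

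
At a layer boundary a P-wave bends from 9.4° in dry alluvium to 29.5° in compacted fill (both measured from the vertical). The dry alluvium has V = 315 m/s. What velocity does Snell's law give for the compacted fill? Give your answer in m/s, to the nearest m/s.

950 m/s

sin 9.4° = 0.1633; sin 29.5° = 0.4924.
V₂ = V₁·(sin θ₂/sin θ₁) = 315·(0.4924/0.1633) = 949.72 m/s.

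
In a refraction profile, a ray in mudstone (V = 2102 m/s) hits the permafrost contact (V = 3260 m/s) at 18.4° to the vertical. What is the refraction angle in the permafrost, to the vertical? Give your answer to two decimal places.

29.31°

sin θ₁/V₁ = sin θ₂/V₂ ⇒ sin θ₂ = 3260·sin 18.4°/2102 = 3260·0.3156/2102 = 0.4895.
θ₂ = sin⁻¹(0.4895) = 29.31° (from vertical).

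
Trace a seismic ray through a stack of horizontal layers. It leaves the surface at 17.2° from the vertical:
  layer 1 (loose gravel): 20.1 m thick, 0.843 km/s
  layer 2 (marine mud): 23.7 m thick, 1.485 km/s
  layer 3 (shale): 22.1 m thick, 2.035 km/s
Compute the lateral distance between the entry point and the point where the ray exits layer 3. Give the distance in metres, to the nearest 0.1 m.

p = sin θ₁/V₁ = sin 17.2°/0.843 = 3.5078e-01 s/km is conserved through the stack.
Layer 1: θ = 17.20°; offset = 20.1·tan 17.20° = 6.222 m.
Layer 2: sin θ = p·1.485 = 0.5209 → θ = 31.39°; offset = 23.7·tan 31.39° = 14.463 m.
Layer 3: sin θ = p·2.035 = 0.7138 → θ = 45.55°; offset = 22.1·tan 45.55° = 22.527 m.
Total horizontal offset = 43.212 m.

43.2 m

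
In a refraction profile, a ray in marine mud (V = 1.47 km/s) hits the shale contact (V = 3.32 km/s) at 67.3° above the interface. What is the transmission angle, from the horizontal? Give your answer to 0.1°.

29.4°

Angle from the normal: 90° − 67.3° = 22.7°.
sin θ₁/V₁ = sin θ₂/V₂ ⇒ sin θ₂ = 3.32·sin 22.7°/1.47 = 3.32·0.3859/1.47 = 0.8716.
θ₂ = sin⁻¹(0.8716) = 60.64° (from vertical).
From the interface: 90° − 60.64° = 29.36°.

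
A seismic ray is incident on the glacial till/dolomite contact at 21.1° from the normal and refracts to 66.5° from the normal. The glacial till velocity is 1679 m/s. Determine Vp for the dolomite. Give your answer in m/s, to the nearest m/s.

sin 21.1° = 0.3600; sin 66.5° = 0.9171.
V₂ = V₁·(sin θ₂/sin θ₁) = 1679·(0.9171/0.3600) = 4277.10 m/s.

4277 m/s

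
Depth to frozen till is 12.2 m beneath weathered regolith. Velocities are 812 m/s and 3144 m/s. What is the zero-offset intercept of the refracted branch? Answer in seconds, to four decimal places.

tᵢ = 2h·√(V₂²−V₁²)/(V₁V₂).
√(V₂²−V₁²) = √(3144²−812²) = 3037.3 m/s.
tᵢ = 2·12.2·3037.3/(812·3144) = 0.02903 s.

0.0290 s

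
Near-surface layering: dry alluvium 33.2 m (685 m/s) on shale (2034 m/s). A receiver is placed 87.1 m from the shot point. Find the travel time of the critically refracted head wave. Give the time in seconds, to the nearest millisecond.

t = x/V₂ + 2h·√(V₂²−V₁²)/(V₁V₂).
√(V₂²−V₁²) = √(2034²−685²) = 1915.2 m/s; delay term = 2·33.2·1915.2/(685·2034) = 0.09127 s.
t = 87.1/2034 + 0.09127 = 0.13409 s.

0.134 s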